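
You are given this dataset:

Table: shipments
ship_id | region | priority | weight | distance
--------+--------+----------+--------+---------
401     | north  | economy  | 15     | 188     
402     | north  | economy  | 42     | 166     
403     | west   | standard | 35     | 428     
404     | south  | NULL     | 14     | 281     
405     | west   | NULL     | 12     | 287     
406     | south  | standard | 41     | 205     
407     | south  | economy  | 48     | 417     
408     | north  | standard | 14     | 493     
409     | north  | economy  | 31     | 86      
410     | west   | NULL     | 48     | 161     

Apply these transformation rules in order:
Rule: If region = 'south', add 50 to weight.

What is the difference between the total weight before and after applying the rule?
150

Step 1: Original sum of weight = 300
Step 2: 3 records have region = 'south'
Step 3: Each affected record changes by 50
Step 4: Total change = 3 × 50 = 150
Step 5: New sum = 300 + 150 = 450
Step 6: Difference = |450 - 300| = 150
        (Sum increased by 150)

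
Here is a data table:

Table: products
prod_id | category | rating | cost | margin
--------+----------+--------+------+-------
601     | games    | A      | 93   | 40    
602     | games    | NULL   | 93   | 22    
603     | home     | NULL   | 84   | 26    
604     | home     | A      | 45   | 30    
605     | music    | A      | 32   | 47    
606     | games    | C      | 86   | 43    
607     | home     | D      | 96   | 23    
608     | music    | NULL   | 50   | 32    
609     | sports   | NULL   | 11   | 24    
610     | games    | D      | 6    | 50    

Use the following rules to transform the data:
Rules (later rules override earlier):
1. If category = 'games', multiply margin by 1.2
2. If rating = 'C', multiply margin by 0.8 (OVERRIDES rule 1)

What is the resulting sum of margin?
350.8

Step 1: Rule 2 takes priority for records with rating = 'C'
  - 1 records: 43 × 0.8 = 34.4
Step 2: Rule 1 applies to remaining records with category = 'games'
  - 3 records: 112 × 1.2 = 134.4
Step 3: Other records unchanged: 182
Step 4: Final sum = 34.4 + 134.4 + 182 = 350.8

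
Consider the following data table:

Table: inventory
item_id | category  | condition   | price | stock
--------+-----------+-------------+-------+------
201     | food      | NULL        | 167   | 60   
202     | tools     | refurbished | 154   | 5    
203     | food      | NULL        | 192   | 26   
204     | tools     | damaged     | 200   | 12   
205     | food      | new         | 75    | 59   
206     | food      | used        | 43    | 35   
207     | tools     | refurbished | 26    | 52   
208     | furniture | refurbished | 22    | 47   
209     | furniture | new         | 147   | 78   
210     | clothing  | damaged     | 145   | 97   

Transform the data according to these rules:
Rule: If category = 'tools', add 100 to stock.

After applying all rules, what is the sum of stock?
771

Step 1: Count records where category = 'tools': 3
Step 2: Total bonus added: 3 × 100 = 300
Step 3: Original sum of stock: 471
Step 4: Final sum = 471 + 300 = 771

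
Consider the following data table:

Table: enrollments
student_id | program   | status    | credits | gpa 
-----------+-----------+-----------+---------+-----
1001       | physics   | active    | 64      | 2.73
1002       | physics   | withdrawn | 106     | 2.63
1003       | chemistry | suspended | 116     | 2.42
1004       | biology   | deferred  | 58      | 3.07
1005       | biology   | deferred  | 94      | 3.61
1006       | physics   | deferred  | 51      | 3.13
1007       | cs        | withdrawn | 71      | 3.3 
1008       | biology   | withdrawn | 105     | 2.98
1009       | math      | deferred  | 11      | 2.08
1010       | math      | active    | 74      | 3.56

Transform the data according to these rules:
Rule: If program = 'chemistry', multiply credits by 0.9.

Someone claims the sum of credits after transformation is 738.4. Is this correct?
Yes, the result is correct.

Step 1: Calculate the correct sum after transformation
Step 2: Apply multiplier 0.9 to records where program = 'chemistry'
Step 3: Correct result = 738.4
Step 4: Claimed result = 738.4
Step 5: 738.4 = 738.4 ✓
Conclusion: The claimed result is correct.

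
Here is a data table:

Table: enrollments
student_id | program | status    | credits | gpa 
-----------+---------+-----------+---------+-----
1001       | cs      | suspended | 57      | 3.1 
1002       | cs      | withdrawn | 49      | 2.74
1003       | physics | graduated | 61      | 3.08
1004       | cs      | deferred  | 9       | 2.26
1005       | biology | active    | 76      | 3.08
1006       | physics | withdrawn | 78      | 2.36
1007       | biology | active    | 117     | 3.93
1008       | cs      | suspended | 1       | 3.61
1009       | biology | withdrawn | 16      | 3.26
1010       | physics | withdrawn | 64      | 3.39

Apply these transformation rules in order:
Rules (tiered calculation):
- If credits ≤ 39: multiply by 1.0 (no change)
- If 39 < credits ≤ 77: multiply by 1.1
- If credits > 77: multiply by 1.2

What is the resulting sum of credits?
597.7

Step 1: Tier 1 (credits ≤ 39): 3 records, sum = 26 × 1.0 = 26.0
Step 2: Tier 2 (39 < credits ≤ 77): 5 records, sum = 307 × 1.1 = 337.7
Step 3: Tier 3 (credits > 77): 2 records, sum = 195 × 1.2 = 234.0
Step 4: Final sum = 26.0 + 337.7 + 234.0 = 597.7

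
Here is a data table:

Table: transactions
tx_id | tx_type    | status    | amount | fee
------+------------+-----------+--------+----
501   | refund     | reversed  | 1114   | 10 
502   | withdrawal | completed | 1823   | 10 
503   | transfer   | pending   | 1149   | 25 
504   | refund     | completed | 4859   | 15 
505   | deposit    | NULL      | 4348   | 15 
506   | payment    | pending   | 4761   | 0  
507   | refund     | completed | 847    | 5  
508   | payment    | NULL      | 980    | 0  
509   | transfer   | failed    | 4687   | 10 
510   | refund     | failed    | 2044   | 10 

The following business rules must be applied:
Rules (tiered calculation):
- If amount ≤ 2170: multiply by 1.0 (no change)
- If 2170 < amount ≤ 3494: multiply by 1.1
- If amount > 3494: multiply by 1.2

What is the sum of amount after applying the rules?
30343.0

Step 1: Tier 1 (amount ≤ 2170): 6 records, sum = 7957 × 1.0 = 7957.0
Step 2: Tier 2 (2170 < amount ≤ 3494): 0 records, sum = 0 × 1.1 = 0.0
Step 3: Tier 3 (amount > 3494): 4 records, sum = 18655 × 1.2 = 22386.0
Step 4: Final sum = 7957.0 + 0.0 + 22386.0 = 30343.0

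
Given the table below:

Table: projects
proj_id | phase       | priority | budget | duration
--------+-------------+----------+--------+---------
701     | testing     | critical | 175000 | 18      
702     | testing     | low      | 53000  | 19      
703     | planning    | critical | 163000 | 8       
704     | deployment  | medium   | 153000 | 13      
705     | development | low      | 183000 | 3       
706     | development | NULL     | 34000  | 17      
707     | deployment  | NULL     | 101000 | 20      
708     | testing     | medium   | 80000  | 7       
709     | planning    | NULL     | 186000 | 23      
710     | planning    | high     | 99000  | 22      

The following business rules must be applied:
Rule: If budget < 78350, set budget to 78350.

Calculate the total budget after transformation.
1296700

Step 1: 2 records have budget < 78350
Step 2: These records originally summed to 87000
Step 3: After setting to minimum: 2 × 78350 = 156700
Step 4: Unaffected records sum: 1140000
Step 5: Final sum = 156700 + 1140000 = 1296700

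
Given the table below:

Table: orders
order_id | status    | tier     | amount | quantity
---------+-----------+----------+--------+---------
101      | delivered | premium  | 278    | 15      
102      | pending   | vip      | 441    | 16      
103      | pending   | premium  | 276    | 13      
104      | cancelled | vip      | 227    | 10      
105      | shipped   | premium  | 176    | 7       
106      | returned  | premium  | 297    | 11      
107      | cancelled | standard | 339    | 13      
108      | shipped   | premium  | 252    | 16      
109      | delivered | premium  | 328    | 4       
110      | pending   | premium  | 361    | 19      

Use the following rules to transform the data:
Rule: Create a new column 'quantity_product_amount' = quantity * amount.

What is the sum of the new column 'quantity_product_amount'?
38193

Step 1: For each record, compute quantity * amount
Example calculations:
  15 * 278 = 4170
  16 * 441 = 7056
  13 * 276 = 3588
  ...
Step 2: Sum all derived values
Step 3: Total = 38193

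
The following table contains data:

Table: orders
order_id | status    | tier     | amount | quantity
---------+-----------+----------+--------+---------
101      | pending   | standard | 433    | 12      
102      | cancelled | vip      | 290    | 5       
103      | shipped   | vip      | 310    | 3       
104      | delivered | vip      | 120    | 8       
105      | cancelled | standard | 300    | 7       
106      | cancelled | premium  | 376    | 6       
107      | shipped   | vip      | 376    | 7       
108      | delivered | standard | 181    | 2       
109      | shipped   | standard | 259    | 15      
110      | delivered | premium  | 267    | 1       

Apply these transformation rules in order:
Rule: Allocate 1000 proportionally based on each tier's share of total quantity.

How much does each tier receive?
premium: 106.06, standard: 545.45, vip: 348.48

Step 1: Calculate total quantity = 66
Step 2: Calculate each tier's proportion:
  premium: 7/66 = 10.61% → 106.06
  standard: 36/66 = 54.55% → 545.45
  vip: 23/66 = 34.85% → 348.48
Step 3: Verify: sum of allocations ≈ 1000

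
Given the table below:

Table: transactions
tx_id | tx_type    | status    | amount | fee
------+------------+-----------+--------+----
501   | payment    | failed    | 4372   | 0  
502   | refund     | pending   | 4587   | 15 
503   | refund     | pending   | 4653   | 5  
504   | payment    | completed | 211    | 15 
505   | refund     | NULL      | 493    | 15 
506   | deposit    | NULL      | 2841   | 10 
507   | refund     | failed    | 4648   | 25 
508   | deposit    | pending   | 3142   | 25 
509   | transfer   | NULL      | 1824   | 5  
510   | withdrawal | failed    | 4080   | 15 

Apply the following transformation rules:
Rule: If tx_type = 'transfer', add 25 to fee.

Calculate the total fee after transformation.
155

Step 1: Count records where tx_type = 'transfer': 1
Step 2: Total bonus added: 1 × 25 = 25
Step 3: Original sum of fee: 130
Step 4: Final sum = 130 + 25 = 155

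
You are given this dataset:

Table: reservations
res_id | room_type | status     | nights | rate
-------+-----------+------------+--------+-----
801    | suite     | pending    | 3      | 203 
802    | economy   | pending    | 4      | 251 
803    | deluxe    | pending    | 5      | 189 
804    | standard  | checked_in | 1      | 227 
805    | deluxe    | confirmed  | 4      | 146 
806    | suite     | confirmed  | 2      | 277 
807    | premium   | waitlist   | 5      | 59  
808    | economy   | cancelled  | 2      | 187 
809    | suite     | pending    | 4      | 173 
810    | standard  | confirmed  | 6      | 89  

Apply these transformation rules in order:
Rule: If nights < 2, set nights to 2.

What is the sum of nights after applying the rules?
37

Step 1: 1 records have nights < 2
Step 2: These records originally summed to 1
Step 3: After setting to minimum: 1 × 2 = 2
Step 4: Unaffected records sum: 35
Step 5: Final sum = 2 + 35 = 37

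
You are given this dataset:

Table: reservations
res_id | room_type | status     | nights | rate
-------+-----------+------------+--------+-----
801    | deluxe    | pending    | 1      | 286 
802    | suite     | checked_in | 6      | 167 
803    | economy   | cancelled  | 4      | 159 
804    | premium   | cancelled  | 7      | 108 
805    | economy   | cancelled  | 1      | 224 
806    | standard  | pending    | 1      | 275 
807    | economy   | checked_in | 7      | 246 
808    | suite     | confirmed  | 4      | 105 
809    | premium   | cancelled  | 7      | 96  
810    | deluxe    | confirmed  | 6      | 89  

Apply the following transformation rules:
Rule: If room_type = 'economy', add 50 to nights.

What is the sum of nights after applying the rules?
194

Step 1: Count records where room_type = 'economy': 3
Step 2: Total bonus added: 3 × 50 = 150
Step 3: Original sum of nights: 44
Step 4: Final sum = 44 + 150 = 194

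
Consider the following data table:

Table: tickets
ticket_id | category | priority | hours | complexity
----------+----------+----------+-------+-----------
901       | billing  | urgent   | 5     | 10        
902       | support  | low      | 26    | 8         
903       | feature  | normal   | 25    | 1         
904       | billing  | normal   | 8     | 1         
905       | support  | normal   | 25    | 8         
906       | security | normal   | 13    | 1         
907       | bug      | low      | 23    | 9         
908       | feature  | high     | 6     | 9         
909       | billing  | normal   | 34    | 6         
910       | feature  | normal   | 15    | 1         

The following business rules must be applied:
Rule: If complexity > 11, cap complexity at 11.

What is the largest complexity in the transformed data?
10

Step 1: Original maximum complexity = 10
Step 2: Check cap of 11 against maximum
Step 3: No records exceed the cap (max 10 <= cap 11), so no capping applies
Step 4: Maximum after transformation = 10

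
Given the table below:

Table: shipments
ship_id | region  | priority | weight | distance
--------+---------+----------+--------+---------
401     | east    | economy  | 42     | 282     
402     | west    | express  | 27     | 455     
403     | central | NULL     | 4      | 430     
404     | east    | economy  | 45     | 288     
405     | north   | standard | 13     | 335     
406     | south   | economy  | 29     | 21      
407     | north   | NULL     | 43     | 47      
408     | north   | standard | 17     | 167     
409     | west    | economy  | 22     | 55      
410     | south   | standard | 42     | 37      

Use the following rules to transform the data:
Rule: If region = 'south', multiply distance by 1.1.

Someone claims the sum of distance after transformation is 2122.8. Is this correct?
Yes, the result is correct.

Step 1: Calculate the correct sum after transformation
Step 2: Apply multiplier 1.1 to records where region = 'south'
Step 3: Correct result = 2122.8
Step 4: Claimed result = 2122.8
Step 5: 2122.8 = 2122.8 ✓
Conclusion: The claimed result is correct.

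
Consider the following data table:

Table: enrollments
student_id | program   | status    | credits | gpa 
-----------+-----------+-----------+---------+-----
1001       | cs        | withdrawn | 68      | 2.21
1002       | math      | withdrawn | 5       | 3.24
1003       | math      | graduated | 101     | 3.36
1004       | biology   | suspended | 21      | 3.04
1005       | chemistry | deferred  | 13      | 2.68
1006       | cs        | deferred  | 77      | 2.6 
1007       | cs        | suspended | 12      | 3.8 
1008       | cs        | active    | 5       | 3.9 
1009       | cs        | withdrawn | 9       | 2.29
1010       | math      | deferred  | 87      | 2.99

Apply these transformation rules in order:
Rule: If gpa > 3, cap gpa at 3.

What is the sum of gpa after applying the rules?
27.77

Step 1: 5 records have gpa > 3
Step 2: These records originally summed to 17.34
Step 3: After capping: 5 × 3 = 15
Step 4: Unaffected records sum: 12.77
Step 5: Final sum = 15 + 12.77 = 27.77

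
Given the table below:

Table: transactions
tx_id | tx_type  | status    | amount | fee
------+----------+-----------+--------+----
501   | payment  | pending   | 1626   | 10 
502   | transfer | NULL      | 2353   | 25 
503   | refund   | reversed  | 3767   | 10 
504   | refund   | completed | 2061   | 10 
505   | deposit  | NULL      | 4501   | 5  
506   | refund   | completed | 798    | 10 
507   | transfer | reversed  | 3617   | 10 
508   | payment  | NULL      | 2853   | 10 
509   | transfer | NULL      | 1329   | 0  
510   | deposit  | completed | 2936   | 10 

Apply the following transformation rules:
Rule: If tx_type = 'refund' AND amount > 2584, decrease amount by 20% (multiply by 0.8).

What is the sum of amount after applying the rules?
25087.6

Step 1: Find records where tx_type = 'refund' AND amount > 2584
Step 2: 1 records match, summing to 3767
Step 3: After multiplier: 3767 × 0.8 = 3013.6
Step 4: Unaffected records sum: 22074
Step 5: Final sum = 3013.6 + 22074 = 25087.6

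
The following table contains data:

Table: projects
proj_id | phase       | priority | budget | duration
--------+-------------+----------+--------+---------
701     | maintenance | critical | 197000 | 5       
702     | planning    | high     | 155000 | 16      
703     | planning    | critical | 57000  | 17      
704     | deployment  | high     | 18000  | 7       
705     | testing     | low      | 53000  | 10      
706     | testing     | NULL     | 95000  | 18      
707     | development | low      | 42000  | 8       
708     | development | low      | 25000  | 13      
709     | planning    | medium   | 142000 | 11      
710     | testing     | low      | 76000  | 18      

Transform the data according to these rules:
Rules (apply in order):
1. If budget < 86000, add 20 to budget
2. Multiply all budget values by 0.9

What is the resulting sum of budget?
774108.0

Step 1: Apply Rule 1 - Add 20 to records with budget < 86000
  - 6 records affected: 271000 + (6 × 20) = 271120
  - Unaffected records: 589000
  - Sum after Rule 1: 860120
Step 2: Apply Rule 2 - Multiply all by 0.9
  - 860120 × 0.9 = 774108.0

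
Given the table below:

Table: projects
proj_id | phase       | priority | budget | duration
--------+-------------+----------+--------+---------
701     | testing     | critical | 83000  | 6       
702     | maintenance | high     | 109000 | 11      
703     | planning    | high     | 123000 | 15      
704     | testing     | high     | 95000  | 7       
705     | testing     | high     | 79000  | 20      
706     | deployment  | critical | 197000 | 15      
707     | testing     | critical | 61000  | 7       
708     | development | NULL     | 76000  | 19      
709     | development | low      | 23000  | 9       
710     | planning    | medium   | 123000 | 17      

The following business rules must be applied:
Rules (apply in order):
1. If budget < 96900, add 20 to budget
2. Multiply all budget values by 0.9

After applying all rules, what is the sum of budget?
872208.0

Step 1: Apply Rule 1 - Add 20 to records with budget < 96900
  - 6 records affected: 417000 + (6 × 20) = 417120
  - Unaffected records: 552000
  - Sum after Rule 1: 969120
Step 2: Apply Rule 2 - Multiply all by 0.9
  - 969120 × 0.9 = 872208.0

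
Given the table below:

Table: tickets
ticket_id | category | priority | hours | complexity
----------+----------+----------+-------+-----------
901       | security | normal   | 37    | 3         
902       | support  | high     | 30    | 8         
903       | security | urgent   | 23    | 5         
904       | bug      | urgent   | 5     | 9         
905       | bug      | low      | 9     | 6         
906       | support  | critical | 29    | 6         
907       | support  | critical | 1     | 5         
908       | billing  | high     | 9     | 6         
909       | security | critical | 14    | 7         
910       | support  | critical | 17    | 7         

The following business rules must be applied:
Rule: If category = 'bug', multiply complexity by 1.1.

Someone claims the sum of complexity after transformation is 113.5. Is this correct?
No, the correct result is 63.5.

Step 1: Calculate the correct sum after transformation
Step 2: Apply multiplier 1.1 to records where category = 'bug'
Step 3: Correct result = 63.5
Step 4: Claimed result = 113.5
Step 5: 63.5 ≠ 113.5
Conclusion: The claimed result is incorrect. The correct answer is 63.5.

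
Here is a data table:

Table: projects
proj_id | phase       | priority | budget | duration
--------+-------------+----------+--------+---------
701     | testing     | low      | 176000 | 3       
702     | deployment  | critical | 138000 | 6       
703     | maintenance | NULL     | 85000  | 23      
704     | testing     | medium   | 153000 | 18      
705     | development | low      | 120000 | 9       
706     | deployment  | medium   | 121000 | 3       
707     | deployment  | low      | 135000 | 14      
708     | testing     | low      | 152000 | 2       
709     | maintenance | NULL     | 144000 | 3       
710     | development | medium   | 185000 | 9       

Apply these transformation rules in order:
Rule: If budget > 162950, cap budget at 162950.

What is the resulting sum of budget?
1373900

Step 1: 2 records have budget > 162950
Step 2: These records originally summed to 361000
Step 3: After capping: 2 × 162950 = 325900
Step 4: Unaffected records sum: 1048000
Step 5: Final sum = 325900 + 1048000 = 1373900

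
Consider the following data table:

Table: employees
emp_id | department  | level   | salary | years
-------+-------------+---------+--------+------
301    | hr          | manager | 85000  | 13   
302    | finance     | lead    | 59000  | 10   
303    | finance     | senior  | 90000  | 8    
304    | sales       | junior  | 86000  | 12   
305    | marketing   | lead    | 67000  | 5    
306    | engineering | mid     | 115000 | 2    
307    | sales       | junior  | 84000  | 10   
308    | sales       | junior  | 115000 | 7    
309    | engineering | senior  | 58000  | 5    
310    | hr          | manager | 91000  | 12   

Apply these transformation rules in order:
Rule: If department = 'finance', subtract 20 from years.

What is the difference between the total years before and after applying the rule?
40

Step 1: Original sum of years = 84
Step 2: 2 records have department = 'finance'
Step 3: Each affected record changes by -20
Step 4: Total change = 2 × -20 = -40
Step 5: New sum = 84 + -40 = 44
Step 6: Difference = |44 - 84| = 40
        (Sum decreased by 40)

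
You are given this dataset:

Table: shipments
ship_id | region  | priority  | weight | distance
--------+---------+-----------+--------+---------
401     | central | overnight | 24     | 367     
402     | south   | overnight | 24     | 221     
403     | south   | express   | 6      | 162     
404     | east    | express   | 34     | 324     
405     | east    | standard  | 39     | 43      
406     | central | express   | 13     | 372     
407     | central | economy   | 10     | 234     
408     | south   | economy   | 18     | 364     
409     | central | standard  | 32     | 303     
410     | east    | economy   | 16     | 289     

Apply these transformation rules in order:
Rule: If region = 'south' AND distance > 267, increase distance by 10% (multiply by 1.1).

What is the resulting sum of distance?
2715.4

Step 1: Find records where region = 'south' AND distance > 267
Step 2: 1 records match, summing to 364
Step 3: After multiplier: 364 × 1.1 = 400.4
Step 4: Unaffected records sum: 2315
Step 5: Final sum = 400.4 + 2315 = 2715.4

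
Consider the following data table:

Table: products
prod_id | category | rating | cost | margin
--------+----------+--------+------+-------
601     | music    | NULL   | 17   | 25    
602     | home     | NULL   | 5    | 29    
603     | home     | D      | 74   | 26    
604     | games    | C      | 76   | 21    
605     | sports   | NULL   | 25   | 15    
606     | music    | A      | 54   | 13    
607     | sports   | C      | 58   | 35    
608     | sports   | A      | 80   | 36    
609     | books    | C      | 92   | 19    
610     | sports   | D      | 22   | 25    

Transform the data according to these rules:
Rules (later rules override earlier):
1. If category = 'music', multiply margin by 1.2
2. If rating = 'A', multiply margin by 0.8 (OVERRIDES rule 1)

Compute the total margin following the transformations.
239.2

Step 1: Rule 2 takes priority for records with rating = 'A'
  - 2 records: 49 × 0.8 = 39.2
Step 2: Rule 1 applies to remaining records with category = 'music'
  - 1 records: 25 × 1.2 = 30.0
Step 3: Other records unchanged: 170
Step 4: Final sum = 39.2 + 30.0 + 170 = 239.2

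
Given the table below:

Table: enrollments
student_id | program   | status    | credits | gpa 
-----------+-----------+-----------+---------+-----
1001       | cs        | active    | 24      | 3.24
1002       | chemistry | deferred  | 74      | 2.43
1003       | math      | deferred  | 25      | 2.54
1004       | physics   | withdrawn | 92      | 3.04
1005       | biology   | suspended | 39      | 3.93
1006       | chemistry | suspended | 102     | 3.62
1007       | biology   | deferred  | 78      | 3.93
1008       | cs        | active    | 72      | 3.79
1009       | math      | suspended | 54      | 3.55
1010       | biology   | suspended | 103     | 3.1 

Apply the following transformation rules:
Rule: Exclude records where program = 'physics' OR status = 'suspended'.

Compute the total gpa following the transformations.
15.93

Step 1: Find records where program = 'physics' OR status = 'suspended'
Step 2: 5 records match, summing to 17.24
Step 3: Original sum: 33.17
Step 4: Remaining sum = 33.17 - 17.24 = 15.93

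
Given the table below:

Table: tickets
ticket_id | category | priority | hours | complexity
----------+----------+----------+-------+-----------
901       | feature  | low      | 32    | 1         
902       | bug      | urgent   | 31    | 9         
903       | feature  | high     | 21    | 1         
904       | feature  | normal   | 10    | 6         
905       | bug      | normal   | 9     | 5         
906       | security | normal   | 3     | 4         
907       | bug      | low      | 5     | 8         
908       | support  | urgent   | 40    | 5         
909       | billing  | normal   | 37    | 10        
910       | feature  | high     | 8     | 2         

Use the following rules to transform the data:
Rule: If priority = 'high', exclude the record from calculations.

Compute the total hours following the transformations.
167

Step 1: Identify records where priority = 'high'
Step 2: The excluded records sum to 29
Step 3: Original total hours = 196
Step 4: Remaining total = 196 - 29 = 167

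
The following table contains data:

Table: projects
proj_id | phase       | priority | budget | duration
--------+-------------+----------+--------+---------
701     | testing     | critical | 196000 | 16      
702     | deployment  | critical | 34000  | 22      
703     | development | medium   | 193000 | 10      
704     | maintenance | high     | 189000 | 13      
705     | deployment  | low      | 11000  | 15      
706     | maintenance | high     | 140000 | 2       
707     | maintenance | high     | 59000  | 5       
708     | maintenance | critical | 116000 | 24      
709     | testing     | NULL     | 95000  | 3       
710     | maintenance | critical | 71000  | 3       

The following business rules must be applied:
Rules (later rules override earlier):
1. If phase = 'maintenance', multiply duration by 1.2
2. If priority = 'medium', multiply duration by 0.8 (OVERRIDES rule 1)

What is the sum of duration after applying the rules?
120.4

Step 1: Rule 2 takes priority for records with priority = 'medium'
  - 1 records: 10 × 0.8 = 8.0
Step 2: Rule 1 applies to remaining records with phase = 'maintenance'
  - 5 records: 47 × 1.2 = 56.4
Step 3: Other records unchanged: 56
Step 4: Final sum = 8.0 + 56.4 + 56 = 120.4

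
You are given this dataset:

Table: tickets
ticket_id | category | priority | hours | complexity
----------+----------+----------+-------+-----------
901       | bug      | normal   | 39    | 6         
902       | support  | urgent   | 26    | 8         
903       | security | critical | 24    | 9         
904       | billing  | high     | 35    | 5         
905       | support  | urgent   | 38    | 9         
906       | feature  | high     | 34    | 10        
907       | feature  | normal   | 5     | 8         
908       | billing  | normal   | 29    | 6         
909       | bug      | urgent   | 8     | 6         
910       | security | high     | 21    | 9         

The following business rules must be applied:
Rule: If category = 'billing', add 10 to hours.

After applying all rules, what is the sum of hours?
279

Step 1: Count records where category = 'billing': 2
Step 2: Total bonus added: 2 × 10 = 20
Step 3: Original sum of hours: 259
Step 4: Final sum = 259 + 20 = 279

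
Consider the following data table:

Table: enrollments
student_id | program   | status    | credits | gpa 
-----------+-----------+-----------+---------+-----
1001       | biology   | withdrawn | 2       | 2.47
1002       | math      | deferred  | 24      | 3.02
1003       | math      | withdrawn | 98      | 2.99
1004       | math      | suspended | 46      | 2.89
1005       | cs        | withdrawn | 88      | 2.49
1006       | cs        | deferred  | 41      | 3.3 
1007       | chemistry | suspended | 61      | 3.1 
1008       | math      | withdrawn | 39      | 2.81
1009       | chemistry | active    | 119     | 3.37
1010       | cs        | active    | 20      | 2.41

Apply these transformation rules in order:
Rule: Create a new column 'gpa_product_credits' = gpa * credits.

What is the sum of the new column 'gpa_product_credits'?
1605.72

Step 1: For each record, compute gpa * credits
Example calculations:
  2.47 * 2 = 4.94
  3.02 * 24 = 72.48
  2.99 * 98 = 293.02
  ...
Step 2: Sum all derived values
Step 3: Total = 1605.72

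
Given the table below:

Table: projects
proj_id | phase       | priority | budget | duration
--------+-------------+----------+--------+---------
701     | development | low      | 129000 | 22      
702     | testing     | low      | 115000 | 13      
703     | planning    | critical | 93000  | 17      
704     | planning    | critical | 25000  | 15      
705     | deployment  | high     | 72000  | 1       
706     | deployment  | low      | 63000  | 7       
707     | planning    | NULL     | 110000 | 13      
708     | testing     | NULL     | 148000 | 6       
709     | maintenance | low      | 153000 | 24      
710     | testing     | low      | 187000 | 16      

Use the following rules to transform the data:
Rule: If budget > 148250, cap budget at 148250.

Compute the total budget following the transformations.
1051500

Step 1: 2 records have budget > 148250
Step 2: These records originally summed to 340000
Step 3: After capping: 2 × 148250 = 296500
Step 4: Unaffected records sum: 755000
Step 5: Final sum = 296500 + 755000 = 1051500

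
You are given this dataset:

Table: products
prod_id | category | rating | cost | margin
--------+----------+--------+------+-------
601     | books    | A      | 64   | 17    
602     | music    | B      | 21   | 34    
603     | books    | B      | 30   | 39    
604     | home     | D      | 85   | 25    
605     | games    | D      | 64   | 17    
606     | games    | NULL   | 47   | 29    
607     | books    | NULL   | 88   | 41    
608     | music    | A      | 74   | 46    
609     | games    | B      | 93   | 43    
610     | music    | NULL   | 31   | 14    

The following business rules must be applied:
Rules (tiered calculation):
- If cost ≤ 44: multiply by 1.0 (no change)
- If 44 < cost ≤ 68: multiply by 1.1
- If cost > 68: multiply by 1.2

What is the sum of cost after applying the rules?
682.5

Step 1: Tier 1 (cost ≤ 44): 3 records, sum = 82 × 1.0 = 82.0
Step 2: Tier 2 (44 < cost ≤ 68): 3 records, sum = 175 × 1.1 = 192.5
Step 3: Tier 3 (cost > 68): 4 records, sum = 340 × 1.2 = 408.0
Step 4: Final sum = 82.0 + 192.5 + 408.0 = 682.5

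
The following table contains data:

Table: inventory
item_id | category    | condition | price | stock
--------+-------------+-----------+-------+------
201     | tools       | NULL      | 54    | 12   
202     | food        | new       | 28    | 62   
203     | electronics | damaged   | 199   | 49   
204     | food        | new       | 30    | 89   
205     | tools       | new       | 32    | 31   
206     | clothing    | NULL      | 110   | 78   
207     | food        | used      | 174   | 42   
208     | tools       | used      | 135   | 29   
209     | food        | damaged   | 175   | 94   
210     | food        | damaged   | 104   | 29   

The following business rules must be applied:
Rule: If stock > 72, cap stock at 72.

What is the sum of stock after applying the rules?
470

Step 1: 3 records have stock > 72
Step 2: These records originally summed to 261
Step 3: After capping: 3 × 72 = 216
Step 4: Unaffected records sum: 254
Step 5: Final sum = 216 + 254 = 470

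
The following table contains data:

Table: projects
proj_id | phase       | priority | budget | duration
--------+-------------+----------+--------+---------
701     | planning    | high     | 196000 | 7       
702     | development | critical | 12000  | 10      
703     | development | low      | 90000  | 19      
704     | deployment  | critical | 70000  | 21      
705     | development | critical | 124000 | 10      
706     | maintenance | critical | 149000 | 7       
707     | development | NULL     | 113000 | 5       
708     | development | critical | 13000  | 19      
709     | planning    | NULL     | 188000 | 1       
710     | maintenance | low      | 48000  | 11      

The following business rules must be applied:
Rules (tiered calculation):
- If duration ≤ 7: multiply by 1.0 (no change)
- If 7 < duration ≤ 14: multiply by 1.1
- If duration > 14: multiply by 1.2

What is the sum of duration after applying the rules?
124.9

Step 1: Tier 1 (duration ≤ 7): 4 records, sum = 20 × 1.0 = 20.0
Step 2: Tier 2 (7 < duration ≤ 14): 3 records, sum = 31 × 1.1 = 34.1
Step 3: Tier 3 (duration > 14): 3 records, sum = 59 × 1.2 = 70.8
Step 4: Final sum = 20.0 + 34.1 + 70.8 = 124.9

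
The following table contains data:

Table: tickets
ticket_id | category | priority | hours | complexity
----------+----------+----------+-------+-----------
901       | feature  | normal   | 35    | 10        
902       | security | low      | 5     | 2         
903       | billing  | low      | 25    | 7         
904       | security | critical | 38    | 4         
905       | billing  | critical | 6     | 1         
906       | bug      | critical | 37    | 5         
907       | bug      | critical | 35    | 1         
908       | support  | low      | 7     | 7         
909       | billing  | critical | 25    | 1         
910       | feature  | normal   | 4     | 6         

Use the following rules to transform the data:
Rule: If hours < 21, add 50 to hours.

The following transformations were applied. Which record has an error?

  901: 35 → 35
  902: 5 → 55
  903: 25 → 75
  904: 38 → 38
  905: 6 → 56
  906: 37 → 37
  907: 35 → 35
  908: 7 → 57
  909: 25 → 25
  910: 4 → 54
Record 903 has an error. The correct transformed value should be 25, not 75.

Step 1: Check each record against the rule
Step 2: Record 903 has hours = 25
Step 3: Since 25 >= 21, the bonus should not have been applied
Step 4: Correct value = 25, but claimed value = 75
Conclusion: Record 903 has the error.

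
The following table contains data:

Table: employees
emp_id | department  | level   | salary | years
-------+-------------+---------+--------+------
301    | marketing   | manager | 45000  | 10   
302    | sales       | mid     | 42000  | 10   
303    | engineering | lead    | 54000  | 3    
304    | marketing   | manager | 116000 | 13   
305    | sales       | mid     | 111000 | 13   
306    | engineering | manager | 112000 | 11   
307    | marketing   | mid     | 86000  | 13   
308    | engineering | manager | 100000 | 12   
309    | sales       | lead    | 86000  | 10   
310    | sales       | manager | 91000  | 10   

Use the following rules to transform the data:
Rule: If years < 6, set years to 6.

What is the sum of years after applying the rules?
108

Step 1: 1 records have years < 6
Step 2: These records originally summed to 3
Step 3: After setting to minimum: 1 × 6 = 6
Step 4: Unaffected records sum: 102
Step 5: Final sum = 6 + 102 = 108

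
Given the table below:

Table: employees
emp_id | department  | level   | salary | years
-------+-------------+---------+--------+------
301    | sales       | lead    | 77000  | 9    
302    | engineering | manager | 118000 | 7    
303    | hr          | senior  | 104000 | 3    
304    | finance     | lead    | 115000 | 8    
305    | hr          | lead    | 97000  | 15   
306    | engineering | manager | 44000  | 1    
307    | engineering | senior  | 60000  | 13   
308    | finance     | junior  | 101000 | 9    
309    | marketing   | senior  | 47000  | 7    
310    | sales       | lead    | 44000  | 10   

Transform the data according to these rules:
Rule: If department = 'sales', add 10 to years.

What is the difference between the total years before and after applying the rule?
20

Step 1: Original sum of years = 82
Step 2: 2 records have department = 'sales'
Step 3: Each affected record changes by 10
Step 4: Total change = 2 × 10 = 20
Step 5: New sum = 82 + 20 = 102
Step 6: Difference = |102 - 82| = 20
        (Sum increased by 20)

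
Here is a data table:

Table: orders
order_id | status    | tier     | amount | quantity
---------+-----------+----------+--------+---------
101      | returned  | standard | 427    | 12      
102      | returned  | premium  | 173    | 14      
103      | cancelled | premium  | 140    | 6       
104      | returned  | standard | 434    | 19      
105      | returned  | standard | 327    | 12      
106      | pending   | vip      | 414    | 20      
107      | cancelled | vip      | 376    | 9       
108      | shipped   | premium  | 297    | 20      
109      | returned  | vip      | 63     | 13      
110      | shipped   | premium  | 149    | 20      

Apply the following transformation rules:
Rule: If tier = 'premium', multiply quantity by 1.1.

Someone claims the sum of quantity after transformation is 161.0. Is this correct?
No, the correct result is 151.0.

Step 1: Calculate the correct sum after transformation
Step 2: Apply multiplier 1.1 to records where tier = 'premium'
Step 3: Correct result = 151.0
Step 4: Claimed result = 161.0
Step 5: 151.0 ≠ 161.0
Conclusion: The claimed result is incorrect. The correct answer is 151.0.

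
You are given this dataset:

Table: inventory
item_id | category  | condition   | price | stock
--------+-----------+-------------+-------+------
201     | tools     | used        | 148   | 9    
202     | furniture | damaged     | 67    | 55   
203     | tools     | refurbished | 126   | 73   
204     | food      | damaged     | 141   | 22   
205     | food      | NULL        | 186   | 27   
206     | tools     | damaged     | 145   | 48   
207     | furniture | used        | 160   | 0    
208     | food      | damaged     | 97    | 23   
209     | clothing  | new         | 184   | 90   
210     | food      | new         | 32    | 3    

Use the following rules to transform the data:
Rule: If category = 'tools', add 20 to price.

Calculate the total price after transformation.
1346

Step 1: Count records where category = 'tools': 3
Step 2: Total bonus added: 3 × 20 = 60
Step 3: Original sum of price: 1286
Step 4: Final sum = 1286 + 60 = 1346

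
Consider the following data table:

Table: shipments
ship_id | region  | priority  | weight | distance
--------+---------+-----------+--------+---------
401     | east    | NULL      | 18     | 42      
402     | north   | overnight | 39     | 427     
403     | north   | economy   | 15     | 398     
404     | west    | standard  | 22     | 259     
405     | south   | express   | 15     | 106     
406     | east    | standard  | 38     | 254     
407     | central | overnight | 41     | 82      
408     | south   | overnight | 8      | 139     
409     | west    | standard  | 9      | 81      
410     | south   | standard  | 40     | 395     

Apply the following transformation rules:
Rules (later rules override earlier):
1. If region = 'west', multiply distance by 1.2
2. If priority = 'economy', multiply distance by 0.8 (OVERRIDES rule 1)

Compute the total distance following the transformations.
2171.4

Step 1: Rule 2 takes priority for records with priority = 'economy'
  - 1 records: 398 × 0.8 = 318.4
Step 2: Rule 1 applies to remaining records with region = 'west'
  - 2 records: 340 × 1.2 = 408.0
Step 3: Other records unchanged: 1445
Step 4: Final sum = 318.4 + 408.0 + 1445 = 2171.4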